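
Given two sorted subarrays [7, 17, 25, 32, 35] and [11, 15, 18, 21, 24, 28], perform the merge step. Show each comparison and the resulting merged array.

Merging process:

Compare 7 vs 11: take 7 from left. Merged: [7]
Compare 17 vs 11: take 11 from right. Merged: [7, 11]
Compare 17 vs 15: take 15 from right. Merged: [7, 11, 15]
Compare 17 vs 18: take 17 from left. Merged: [7, 11, 15, 17]
Compare 25 vs 18: take 18 from right. Merged: [7, 11, 15, 17, 18]
Compare 25 vs 21: take 21 from right. Merged: [7, 11, 15, 17, 18, 21]
Compare 25 vs 24: take 24 from right. Merged: [7, 11, 15, 17, 18, 21, 24]
Compare 25 vs 28: take 25 from left. Merged: [7, 11, 15, 17, 18, 21, 24, 25]
Compare 32 vs 28: take 28 from right. Merged: [7, 11, 15, 17, 18, 21, 24, 25, 28]
Append remaining from left: [32, 35]. Merged: [7, 11, 15, 17, 18, 21, 24, 25, 28, 32, 35]

Final merged array: [7, 11, 15, 17, 18, 21, 24, 25, 28, 32, 35]
Total comparisons: 9

The merged array is [7, 11, 15, 17, 18, 21, 24, 25, 28, 32, 35], requiring 9 comparisons. The merge step runs in O(n) time where n is the total number of elements.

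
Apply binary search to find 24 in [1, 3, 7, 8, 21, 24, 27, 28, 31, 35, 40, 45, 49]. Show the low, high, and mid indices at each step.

Binary search for 24 in [1, 3, 7, 8, 21, 24, 27, 28, 31, 35, 40, 45, 49]:

lo=0, hi=12, mid=6, arr[mid]=27 -> 27 > 24, search left half
lo=0, hi=5, mid=2, arr[mid]=7 -> 7 < 24, search right half
lo=3, hi=5, mid=4, arr[mid]=21 -> 21 < 24, search right half
lo=5, hi=5, mid=5, arr[mid]=24 -> Found target at index 5!

Binary search finds 24 at index 5 after 4 comparisons. The search repeatedly halves the search space by comparing with the middle element.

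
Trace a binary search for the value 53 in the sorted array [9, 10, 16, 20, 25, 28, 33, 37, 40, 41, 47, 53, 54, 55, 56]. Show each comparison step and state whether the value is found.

Binary search for 53 in [9, 10, 16, 20, 25, 28, 33, 37, 40, 41, 47, 53, 54, 55, 56]:

lo=0, hi=14, mid=7, arr[mid]=37 -> 37 < 53, search right half
lo=8, hi=14, mid=11, arr[mid]=53 -> Found target at index 11!

Binary search finds 53 at index 11 after 2 comparisons. The search repeatedly halves the search space by comparing with the middle element.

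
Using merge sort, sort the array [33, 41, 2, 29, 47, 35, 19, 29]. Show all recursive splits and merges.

Merge sort trace:

Split: [33, 41, 2, 29, 47, 35, 19, 29] -> [33, 41, 2, 29] and [47, 35, 19, 29]
  Split: [33, 41, 2, 29] -> [33, 41] and [2, 29]
    Split: [33, 41] -> [33] and [41]
    Merge: [33] + [41] -> [33, 41]
    Split: [2, 29] -> [2] and [29]
    Merge: [2] + [29] -> [2, 29]
  Merge: [33, 41] + [2, 29] -> [2, 29, 33, 41]
  Split: [47, 35, 19, 29] -> [47, 35] and [19, 29]
    Split: [47, 35] -> [47] and [35]
    Merge: [47] + [35] -> [35, 47]
    Split: [19, 29] -> [19] and [29]
    Merge: [19] + [29] -> [19, 29]
  Merge: [35, 47] + [19, 29] -> [19, 29, 35, 47]
Merge: [2, 29, 33, 41] + [19, 29, 35, 47] -> [2, 19, 29, 29, 33, 35, 41, 47]

Final sorted array: [2, 19, 29, 29, 33, 35, 41, 47]

The merge sort proceeds by recursively splitting the array and merging sorted halves.
After all merges, the sorted array is [2, 19, 29, 29, 33, 35, 41, 47].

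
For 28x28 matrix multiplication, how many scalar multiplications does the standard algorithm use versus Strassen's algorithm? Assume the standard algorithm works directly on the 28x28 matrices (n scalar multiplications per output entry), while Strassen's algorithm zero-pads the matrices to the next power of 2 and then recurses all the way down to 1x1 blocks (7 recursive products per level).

Matrix multiplication for 28x28 matrices:

Strassen's algorithm requires power-of-2 dimensions. Pad 28x28 to 32x32 (next power of 2).

Standard algorithm: 28^3 = 21952 multiplications
Strassen's algorithm: 7^(log2(32)) = 7^5 = 16807 multiplications
Savings: 21952 - 16807 = 5145 multiplications

Standard: 21952 multiplications (28^3). Strassen: 16807 multiplications (7^5, after padding to 32x32). Strassen reduces 8 recursive multiplications to 7 at each level.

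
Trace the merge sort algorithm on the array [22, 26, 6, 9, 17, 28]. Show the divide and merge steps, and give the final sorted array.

Merge sort trace:

Split: [22, 26, 6, 9, 17, 28] -> [22, 26, 6] and [9, 17, 28]
  Split: [22, 26, 6] -> [22] and [26, 6]
    Split: [26, 6] -> [26] and [6]
    Merge: [26] + [6] -> [6, 26]
  Merge: [22] + [6, 26] -> [6, 22, 26]
  Split: [9, 17, 28] -> [9] and [17, 28]
    Split: [17, 28] -> [17] and [28]
    Merge: [17] + [28] -> [17, 28]
  Merge: [9] + [17, 28] -> [9, 17, 28]
Merge: [6, 22, 26] + [9, 17, 28] -> [6, 9, 17, 22, 26, 28]

Final sorted array: [6, 9, 17, 22, 26, 28]

The merge sort proceeds by recursively splitting the array and merging sorted halves.
After all merges, the sorted array is [6, 9, 17, 22, 26, 28].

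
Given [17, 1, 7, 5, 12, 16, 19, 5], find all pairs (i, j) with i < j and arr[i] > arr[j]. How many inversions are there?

Finding inversions in [17, 1, 7, 5, 12, 16, 19, 5]:

(0, 1): arr[0]=17 > arr[1]=1
(0, 2): arr[0]=17 > arr[2]=7
(0, 3): arr[0]=17 > arr[3]=5
(0, 4): arr[0]=17 > arr[4]=12
(0, 5): arr[0]=17 > arr[5]=16
(0, 7): arr[0]=17 > arr[7]=5
(2, 3): arr[2]=7 > arr[3]=5
(2, 7): arr[2]=7 > arr[7]=5
(4, 7): arr[4]=12 > arr[7]=5
(5, 7): arr[5]=16 > arr[7]=5
(6, 7): arr[6]=19 > arr[7]=5

Total inversions: 11

The array has 11 inversion(s): (0,1), (0,2), (0,3), (0,4), (0,5), (0,7), (2,3), (2,7), (4,7), (5,7), (6,7). Each pair (i,j) satisfies i < j and arr[i] > arr[j].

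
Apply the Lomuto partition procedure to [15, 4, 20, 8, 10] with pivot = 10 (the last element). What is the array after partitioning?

Lomuto partition with pivot = 10:

Initial array: [15, 4, 20, 8, 10]

arr[0]=15 > 10: no swap
arr[1]=4 <= 10: swap with position 0, array becomes [4, 15, 20, 8, 10]
arr[2]=20 > 10: no swap
arr[3]=8 <= 10: swap with position 1, array becomes [4, 8, 20, 15, 10]

Place pivot at position 2: [4, 8, 10, 15, 20]
Pivot position: 2

After partitioning with pivot 10, the array becomes [4, 8, 10, 15, 20]. The pivot is placed at index 2. All elements to the left of the pivot are <= 10, and all elements to the right are > 10.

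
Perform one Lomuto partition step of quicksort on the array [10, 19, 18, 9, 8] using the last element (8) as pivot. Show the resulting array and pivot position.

Lomuto partition with pivot = 8:

Initial array: [10, 19, 18, 9, 8]

arr[0]=10 > 8: no swap
arr[1]=19 > 8: no swap
arr[2]=18 > 8: no swap
arr[3]=9 > 8: no swap

Place pivot at position 0: [8, 19, 18, 9, 10]
Pivot position: 0

After partitioning with pivot 8, the array becomes [8, 19, 18, 9, 10]. The pivot is placed at index 0. All elements to the left of the pivot are <= 8, and all elements to the right are > 8.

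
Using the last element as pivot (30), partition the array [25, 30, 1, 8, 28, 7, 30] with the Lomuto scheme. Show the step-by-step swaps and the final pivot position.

Lomuto partition with pivot = 30:

Initial array: [25, 30, 1, 8, 28, 7, 30]

arr[0]=25 <= 30: swap with position 0, array becomes [25, 30, 1, 8, 28, 7, 30]
arr[1]=30 <= 30: swap with position 1, array becomes [25, 30, 1, 8, 28, 7, 30]
arr[2]=1 <= 30: swap with position 2, array becomes [25, 30, 1, 8, 28, 7, 30]
arr[3]=8 <= 30: swap with position 3, array becomes [25, 30, 1, 8, 28, 7, 30]
arr[4]=28 <= 30: swap with position 4, array becomes [25, 30, 1, 8, 28, 7, 30]
arr[5]=7 <= 30: swap with position 5, array becomes [25, 30, 1, 8, 28, 7, 30]

Place pivot at position 6: [25, 30, 1, 8, 28, 7, 30]
Pivot position: 6

After partitioning with pivot 30, the array becomes [25, 30, 1, 8, 28, 7, 30]. The pivot is placed at index 6. All elements to the left of the pivot are <= 30, and all elements to the right are > 30.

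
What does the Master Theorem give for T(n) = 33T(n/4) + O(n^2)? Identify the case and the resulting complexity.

Master Theorem for T(n) = 33T(n/4) + O(n^2):

a = 33, b = 4, c = 2
log_b(a) = log_4(33) = 2.5222

Case 1: c = 2 < log_4(33) = 2.5222
T(n) = O(n^(log_4 33))

For T(n) = 33T(n/4) + O(n^2): log_4(33) = 2.5222. This is Case 1 of the Master Theorem (c < log_b(a), work dominated by leaves), giving O(n^(log_4 33)).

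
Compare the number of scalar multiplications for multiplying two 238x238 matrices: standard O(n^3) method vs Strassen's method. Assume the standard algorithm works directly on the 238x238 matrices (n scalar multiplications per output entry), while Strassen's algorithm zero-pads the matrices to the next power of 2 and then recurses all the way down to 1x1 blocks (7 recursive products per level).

Matrix multiplication for 238x238 matrices:

Strassen's algorithm requires power-of-2 dimensions. Pad 238x238 to 256x256 (next power of 2).

Standard algorithm: 238^3 = 13481272 multiplications
Strassen's algorithm: 7^(log2(256)) = 7^8 = 5764801 multiplications
Savings: 13481272 - 5764801 = 7716471 multiplications

Standard: 13481272 multiplications (238^3). Strassen: 5764801 multiplications (7^8, after padding to 256x256). Strassen reduces 8 recursive multiplications to 7 at each level.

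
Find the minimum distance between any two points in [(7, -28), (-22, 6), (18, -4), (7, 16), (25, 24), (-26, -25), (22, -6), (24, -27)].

Computing all pairwise distances among 8 points:

d((7, -28), (-22, 6)) = 44.6878
d((7, -28), (18, -4)) = 26.4008
d((7, -28), (7, 16)) = 44.0
d((7, -28), (25, 24)) = 55.0273
d((7, -28), (-26, -25)) = 33.1361
d((7, -28), (22, -6)) = 26.6271
d((7, -28), (24, -27)) = 17.0294
d((-22, 6), (18, -4)) = 41.2311
d((-22, 6), (7, 16)) = 30.6757
d((-22, 6), (25, 24)) = 50.3289
d((-22, 6), (-26, -25)) = 31.257
d((-22, 6), (22, -6)) = 45.607
d((-22, 6), (24, -27)) = 56.6127
d((18, -4), (7, 16)) = 22.8254
d((18, -4), (25, 24)) = 28.8617
d((18, -4), (-26, -25)) = 48.7545
d((18, -4), (22, -6)) = 4.4721 <-- minimum
d((18, -4), (24, -27)) = 23.7697
d((7, 16), (25, 24)) = 19.6977
d((7, 16), (-26, -25)) = 52.6308
d((7, 16), (22, -6)) = 26.6271
d((7, 16), (24, -27)) = 46.2385
d((25, 24), (-26, -25)) = 70.7248
d((25, 24), (22, -6)) = 30.1496
d((25, 24), (24, -27)) = 51.0098
d((-26, -25), (22, -6)) = 51.6236
d((-26, -25), (24, -27)) = 50.04
d((22, -6), (24, -27)) = 21.095

Closest pair: (18, -4) and (22, -6) with distance 4.4721

The closest pair is (18, -4) and (22, -6) with Euclidean distance 4.4721. For 8 points, brute-force pairwise comparison is shown above. For large n, the divide-and-conquer algorithm (sort by x, recurse on halves, check the dividing strip) achieves O(n log n).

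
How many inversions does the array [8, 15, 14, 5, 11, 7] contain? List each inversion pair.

Finding inversions in [8, 15, 14, 5, 11, 7]:

(0, 3): arr[0]=8 > arr[3]=5
(0, 5): arr[0]=8 > arr[5]=7
(1, 2): arr[1]=15 > arr[2]=14
(1, 3): arr[1]=15 > arr[3]=5
(1, 4): arr[1]=15 > arr[4]=11
(1, 5): arr[1]=15 > arr[5]=7
(2, 3): arr[2]=14 > arr[3]=5
(2, 4): arr[2]=14 > arr[4]=11
(2, 5): arr[2]=14 > arr[5]=7
(4, 5): arr[4]=11 > arr[5]=7

Total inversions: 10

The array has 10 inversion(s): (0,3), (0,5), (1,2), (1,3), (1,4), (1,5), (2,3), (2,4), (2,5), (4,5). Each pair (i,j) satisfies i < j and arr[i] > arr[j].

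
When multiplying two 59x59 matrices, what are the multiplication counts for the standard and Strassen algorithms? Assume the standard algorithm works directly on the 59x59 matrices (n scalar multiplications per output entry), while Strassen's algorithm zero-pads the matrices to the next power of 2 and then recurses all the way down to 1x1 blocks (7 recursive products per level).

Matrix multiplication for 59x59 matrices:

Strassen's algorithm requires power-of-2 dimensions. Pad 59x59 to 64x64 (next power of 2).

Standard algorithm: 59^3 = 205379 multiplications
Strassen's algorithm: 7^(log2(64)) = 7^6 = 117649 multiplications
Savings: 205379 - 117649 = 87730 multiplications

Standard: 205379 multiplications (59^3). Strassen: 117649 multiplications (7^6, after padding to 64x64). Strassen reduces 8 recursive multiplications to 7 at each level.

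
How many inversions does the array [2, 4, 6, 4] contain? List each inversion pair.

Finding inversions in [2, 4, 6, 4]:

(2, 3): arr[2]=6 > arr[3]=4

Total inversions: 1

The array has 1 inversion(s): (2,3). Each pair (i,j) satisfies i < j and arr[i] > arr[j].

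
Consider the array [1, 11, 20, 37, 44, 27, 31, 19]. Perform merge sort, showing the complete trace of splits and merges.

Merge sort trace:

Split: [1, 11, 20, 37, 44, 27, 31, 19] -> [1, 11, 20, 37] and [44, 27, 31, 19]
  Split: [1, 11, 20, 37] -> [1, 11] and [20, 37]
    Split: [1, 11] -> [1] and [11]
    Merge: [1] + [11] -> [1, 11]
    Split: [20, 37] -> [20] and [37]
    Merge: [20] + [37] -> [20, 37]
  Merge: [1, 11] + [20, 37] -> [1, 11, 20, 37]
  Split: [44, 27, 31, 19] -> [44, 27] and [31, 19]
    Split: [44, 27] -> [44] and [27]
    Merge: [44] + [27] -> [27, 44]
    Split: [31, 19] -> [31] and [19]
    Merge: [31] + [19] -> [19, 31]
  Merge: [27, 44] + [19, 31] -> [19, 27, 31, 44]
Merge: [1, 11, 20, 37] + [19, 27, 31, 44] -> [1, 11, 19, 20, 27, 31, 37, 44]

Final sorted array: [1, 11, 19, 20, 27, 31, 37, 44]

The merge sort proceeds by recursively splitting the array and merging sorted halves.
After all merges, the sorted array is [1, 11, 19, 20, 27, 31, 37, 44].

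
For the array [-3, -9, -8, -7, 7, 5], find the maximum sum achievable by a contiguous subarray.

Using Kadane's algorithm on [-3, -9, -8, -7, 7, 5]:

Scanning through the array:
Position 1 (value -9): max_ending_here = -9, max_so_far = -3
Position 2 (value -8): max_ending_here = -8, max_so_far = -3
Position 3 (value -7): max_ending_here = -7, max_so_far = -3
Position 4 (value 7): max_ending_here = 7, max_so_far = 7
Position 5 (value 5): max_ending_here = 12, max_so_far = 12

Maximum subarray: [7, 5]
Maximum sum: 12

The maximum subarray is [7, 5] with sum 12. This subarray runs from index 4 to index 5.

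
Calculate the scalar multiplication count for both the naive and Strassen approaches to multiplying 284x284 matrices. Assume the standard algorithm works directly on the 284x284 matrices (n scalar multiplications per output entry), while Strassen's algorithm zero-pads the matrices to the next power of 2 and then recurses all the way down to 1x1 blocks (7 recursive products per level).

Matrix multiplication for 284x284 matrices:

Strassen's algorithm requires power-of-2 dimensions. Pad 284x284 to 512x512 (next power of 2).

Standard algorithm: 284^3 = 22906304 multiplications
Strassen's algorithm: 7^(log2(512)) = 7^9 = 40353607 multiplications
Difference: 22906304 - 40353607 = -17447303 (Strassen uses MORE here due to padding overhead — for small or just-over-power-of-2 n, padding can outweigh the per-level savings)

Standard: 22906304 multiplications (284^3). Strassen: 40353607 multiplications (7^9, after padding to 512x512). Strassen reduces 8 recursive multiplications to 7 at each level.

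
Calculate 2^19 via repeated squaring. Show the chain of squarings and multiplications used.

Computing 2^19 by squaring (build up from 2^1; each line after the first costs one multiplication):

2^1 = 2
2^2 = (2^1)^2 = 2^2 = 4
2^4 = (2^2)^2 = 4^2 = 16
2^8 = (2^4)^2 = 16^2 = 256
2^9 = 2 * 2^8 = 2 * 256 = 512
2^18 = (2^9)^2 = 512^2 = 262144
2^19 = 2 * 2^18 = 2 * 262144 = 524288

Result: 524288
Multiplications needed: 6 (6 lines after 2^1)

2^19 = 524288. Using exponentiation by squaring, this requires 6 multiplications. The key idea: if the exponent is even, square the half-power; if odd, multiply by the base once.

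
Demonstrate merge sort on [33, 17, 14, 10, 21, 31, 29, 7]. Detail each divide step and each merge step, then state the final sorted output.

Merge sort trace:

Split: [33, 17, 14, 10, 21, 31, 29, 7] -> [33, 17, 14, 10] and [21, 31, 29, 7]
  Split: [33, 17, 14, 10] -> [33, 17] and [14, 10]
    Split: [33, 17] -> [33] and [17]
    Merge: [33] + [17] -> [17, 33]
    Split: [14, 10] -> [14] and [10]
    Merge: [14] + [10] -> [10, 14]
  Merge: [17, 33] + [10, 14] -> [10, 14, 17, 33]
  Split: [21, 31, 29, 7] -> [21, 31] and [29, 7]
    Split: [21, 31] -> [21] and [31]
    Merge: [21] + [31] -> [21, 31]
    Split: [29, 7] -> [29] and [7]
    Merge: [29] + [7] -> [7, 29]
  Merge: [21, 31] + [7, 29] -> [7, 21, 29, 31]
Merge: [10, 14, 17, 33] + [7, 21, 29, 31] -> [7, 10, 14, 17, 21, 29, 31, 33]

Final sorted array: [7, 10, 14, 17, 21, 29, 31, 33]

The merge sort proceeds by recursively splitting the array and merging sorted halves.
After all merges, the sorted array is [7, 10, 14, 17, 21, 29, 31, 33].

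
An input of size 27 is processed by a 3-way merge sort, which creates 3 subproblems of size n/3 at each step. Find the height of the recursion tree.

For divide and conquer with division factor 3:

Problem sizes at each level:
Level 0: 27
Level 1: 9
Level 2: 3
Level 3: 1

The root is level 0 and the size-1 base case is level 3 (the tree spans levels 0 through 3, i.e. 4 levels counting the root), so the depth is the number of divisions: log_3(27) = 3

The recursion tree depth is log_3(27) = 3. At each level, the problem size is divided by 3, so it takes 3 divisions to reduce to a base case of size 1. The algorithm makes 3 recursive calls at each level.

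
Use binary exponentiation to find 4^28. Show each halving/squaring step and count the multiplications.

Computing 4^28 by squaring (build up from 4^1; each line after the first costs one multiplication):

4^1 = 4
4^2 = (4^1)^2 = 4^2 = 16
4^3 = 4 * 4^2 = 4 * 16 = 64
4^6 = (4^3)^2 = 64^2 = 4096
4^7 = 4 * 4^6 = 4 * 4096 = 16384
4^14 = (4^7)^2 = 16384^2 = 268435456
4^28 = (4^14)^2 = 268435456^2 = 72057594037927936

Result: 72057594037927936
Multiplications needed: 6 (6 lines after 4^1)

4^28 = 72057594037927936. Using exponentiation by squaring, this requires 6 multiplications. The key idea: if the exponent is even, square the half-power; if odd, multiply by the base once.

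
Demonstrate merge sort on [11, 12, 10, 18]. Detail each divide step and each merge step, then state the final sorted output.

Merge sort trace:

Split: [11, 12, 10, 18] -> [11, 12] and [10, 18]
  Split: [11, 12] -> [11] and [12]
  Merge: [11] + [12] -> [11, 12]
  Split: [10, 18] -> [10] and [18]
  Merge: [10] + [18] -> [10, 18]
Merge: [11, 12] + [10, 18] -> [10, 11, 12, 18]

Final sorted array: [10, 11, 12, 18]

The merge sort proceeds by recursively splitting the array and merging sorted halves.
After all merges, the sorted array is [10, 11, 12, 18].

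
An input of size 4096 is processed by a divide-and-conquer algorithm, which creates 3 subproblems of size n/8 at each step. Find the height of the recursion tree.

For divide and conquer with division factor 8:

Problem sizes at each level:
Level 0: 4096
Level 1: 512
Level 2: 64
Level 3: 8
Level 4: 1

The root is level 0 and the size-1 base case is level 4 (the tree spans levels 0 through 4, i.e. 5 levels counting the root), so the depth is the number of divisions: log_8(4096) = 4

The recursion tree depth is log_8(4096) = 4. At each level, the problem size is divided by 8, so it takes 4 divisions to reduce to a base case of size 1. The algorithm makes 3 recursive calls at each level.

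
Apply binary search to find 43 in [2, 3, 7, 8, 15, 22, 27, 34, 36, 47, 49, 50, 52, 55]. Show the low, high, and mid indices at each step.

Binary search for 43 in [2, 3, 7, 8, 15, 22, 27, 34, 36, 47, 49, 50, 52, 55]:

lo=0, hi=13, mid=6, arr[mid]=27 -> 27 < 43, search right half
lo=7, hi=13, mid=10, arr[mid]=49 -> 49 > 43, search left half
lo=7, hi=9, mid=8, arr[mid]=36 -> 36 < 43, search right half
lo=9, hi=9, mid=9, arr[mid]=47 -> 47 > 43, search left half
lo=9 > hi=8, target 43 not found

Binary search determines that 43 is not in the array after 4 comparisons. The search space was exhausted without finding the target.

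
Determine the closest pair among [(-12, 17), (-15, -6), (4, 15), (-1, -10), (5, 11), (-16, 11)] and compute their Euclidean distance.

Computing all pairwise distances among 6 points:

d((-12, 17), (-15, -6)) = 23.1948
d((-12, 17), (4, 15)) = 16.1245
d((-12, 17), (-1, -10)) = 29.1548
d((-12, 17), (5, 11)) = 18.0278
d((-12, 17), (-16, 11)) = 7.2111
d((-15, -6), (4, 15)) = 28.3196
d((-15, -6), (-1, -10)) = 14.5602
d((-15, -6), (5, 11)) = 26.2488
d((-15, -6), (-16, 11)) = 17.0294
d((4, 15), (-1, -10)) = 25.4951
d((4, 15), (5, 11)) = 4.1231 <-- minimum
d((4, 15), (-16, 11)) = 20.3961
d((-1, -10), (5, 11)) = 21.8403
d((-1, -10), (-16, 11)) = 25.807
d((5, 11), (-16, 11)) = 21.0

Closest pair: (4, 15) and (5, 11) with distance 4.1231

The closest pair is (4, 15) and (5, 11) with Euclidean distance 4.1231. For 6 points, brute-force pairwise comparison is shown above. For large n, the divide-and-conquer algorithm (sort by x, recurse on halves, check the dividing strip) achieves O(n log n).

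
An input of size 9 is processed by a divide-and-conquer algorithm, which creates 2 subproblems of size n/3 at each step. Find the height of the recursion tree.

For divide and conquer with division factor 3:

Problem sizes at each level:
Level 0: 9
Level 1: 3
Level 2: 1

The root is level 0 and the size-1 base case is level 2 (the tree spans levels 0 through 2, i.e. 3 levels counting the root), so the depth is the number of divisions: log_3(9) = 2

The recursion tree depth is log_3(9) = 2. At each level, the problem size is divided by 3, so it takes 2 divisions to reduce to a base case of size 1. The algorithm makes 2 recursive calls at each level.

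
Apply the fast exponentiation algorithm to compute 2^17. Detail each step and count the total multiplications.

Computing 2^17 by squaring (build up from 2^1; each line after the first costs one multiplication):

2^1 = 2
2^2 = (2^1)^2 = 2^2 = 4
2^4 = (2^2)^2 = 4^2 = 16
2^8 = (2^4)^2 = 16^2 = 256
2^16 = (2^8)^2 = 256^2 = 65536
2^17 = 2 * 2^16 = 2 * 65536 = 131072

Result: 131072
Multiplications needed: 5 (5 lines after 2^1)

2^17 = 131072. Using exponentiation by squaring, this requires 5 multiplications. The key idea: if the exponent is even, square the half-power; if odd, multiply by the base once.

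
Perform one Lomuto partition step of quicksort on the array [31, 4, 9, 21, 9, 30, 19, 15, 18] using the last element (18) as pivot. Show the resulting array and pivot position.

Lomuto partition with pivot = 18:

Initial array: [31, 4, 9, 21, 9, 30, 19, 15, 18]

arr[0]=31 > 18: no swap
arr[1]=4 <= 18: swap with position 0, array becomes [4, 31, 9, 21, 9, 30, 19, 15, 18]
arr[2]=9 <= 18: swap with position 1, array becomes [4, 9, 31, 21, 9, 30, 19, 15, 18]
arr[3]=21 > 18: no swap
arr[4]=9 <= 18: swap with position 2, array becomes [4, 9, 9, 21, 31, 30, 19, 15, 18]
arr[5]=30 > 18: no swap
arr[6]=19 > 18: no swap
arr[7]=15 <= 18: swap with position 3, array becomes [4, 9, 9, 15, 31, 30, 19, 21, 18]

Place pivot at position 4: [4, 9, 9, 15, 18, 30, 19, 21, 31]
Pivot position: 4

After partitioning with pivot 18, the array becomes [4, 9, 9, 15, 18, 30, 19, 21, 31]. The pivot is placed at index 4. All elements to the left of the pivot are <= 18, and all elements to the right are > 18.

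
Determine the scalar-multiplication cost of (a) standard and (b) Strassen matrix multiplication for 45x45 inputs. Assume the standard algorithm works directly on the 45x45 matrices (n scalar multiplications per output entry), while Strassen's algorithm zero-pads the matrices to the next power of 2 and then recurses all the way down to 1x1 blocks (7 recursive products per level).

Matrix multiplication for 45x45 matrices:

Strassen's algorithm requires power-of-2 dimensions. Pad 45x45 to 64x64 (next power of 2).

Standard algorithm: 45^3 = 91125 multiplications
Strassen's algorithm: 7^(log2(64)) = 7^6 = 117649 multiplications
Difference: 91125 - 117649 = -26524 (Strassen uses MORE here due to padding overhead — for small or just-over-power-of-2 n, padding can outweigh the per-level savings)

Standard: 91125 multiplications (45^3). Strassen: 117649 multiplications (7^6, after padding to 64x64). Strassen reduces 8 recursive multiplications to 7 at each level.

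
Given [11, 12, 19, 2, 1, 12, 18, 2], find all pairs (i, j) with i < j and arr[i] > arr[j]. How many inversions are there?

Finding inversions in [11, 12, 19, 2, 1, 12, 18, 2]:

(0, 3): arr[0]=11 > arr[3]=2
(0, 4): arr[0]=11 > arr[4]=1
(0, 7): arr[0]=11 > arr[7]=2
(1, 3): arr[1]=12 > arr[3]=2
(1, 4): arr[1]=12 > arr[4]=1
(1, 7): arr[1]=12 > arr[7]=2
(2, 3): arr[2]=19 > arr[3]=2
(2, 4): arr[2]=19 > arr[4]=1
(2, 5): arr[2]=19 > arr[5]=12
(2, 6): arr[2]=19 > arr[6]=18
(2, 7): arr[2]=19 > arr[7]=2
(3, 4): arr[3]=2 > arr[4]=1
(5, 7): arr[5]=12 > arr[7]=2
(6, 7): arr[6]=18 > arr[7]=2

Total inversions: 14

The array has 14 inversion(s): (0,3), (0,4), (0,7), (1,3), (1,4), (1,7), (2,3), (2,4), (2,5), (2,6), (2,7), (3,4), (5,7), (6,7). Each pair (i,j) satisfies i < j and arr[i] > arr[j].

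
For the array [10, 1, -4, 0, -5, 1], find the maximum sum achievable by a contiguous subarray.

Using Kadane's algorithm on [10, 1, -4, 0, -5, 1]:

Scanning through the array:
Position 1 (value 1): max_ending_here = 11, max_so_far = 11
Position 2 (value -4): max_ending_here = 7, max_so_far = 11
Position 3 (value 0): max_ending_here = 7, max_so_far = 11
Position 4 (value -5): max_ending_here = 2, max_so_far = 11
Position 5 (value 1): max_ending_here = 3, max_so_far = 11

Maximum subarray: [10, 1]
Maximum sum: 11

The maximum subarray is [10, 1] with sum 11. This subarray runs from index 0 to index 1.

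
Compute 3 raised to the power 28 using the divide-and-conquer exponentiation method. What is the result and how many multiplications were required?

Computing 3^28 by squaring (build up from 3^1; each line after the first costs one multiplication):

3^1 = 3
3^2 = (3^1)^2 = 3^2 = 9
3^3 = 3 * 3^2 = 3 * 9 = 27
3^6 = (3^3)^2 = 27^2 = 729
3^7 = 3 * 3^6 = 3 * 729 = 2187
3^14 = (3^7)^2 = 2187^2 = 4782969
3^28 = (3^14)^2 = 4782969^2 = 22876792454961

Result: 22876792454961
Multiplications needed: 6 (6 lines after 3^1)

3^28 = 22876792454961. Using exponentiation by squaring, this requires 6 multiplications. The key idea: if the exponent is even, square the half-power; if odd, multiply by the base once.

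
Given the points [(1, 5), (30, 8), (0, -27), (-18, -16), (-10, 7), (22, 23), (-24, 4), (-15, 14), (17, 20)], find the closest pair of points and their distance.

Computing all pairwise distances among 9 points:

d((1, 5), (30, 8)) = 29.1548
d((1, 5), (0, -27)) = 32.0156
d((1, 5), (-18, -16)) = 28.3196
d((1, 5), (-10, 7)) = 11.1803
d((1, 5), (22, 23)) = 27.6586
d((1, 5), (-24, 4)) = 25.02
d((1, 5), (-15, 14)) = 18.3576
d((1, 5), (17, 20)) = 21.9317
d((30, 8), (0, -27)) = 46.0977
d((30, 8), (-18, -16)) = 53.6656
d((30, 8), (-10, 7)) = 40.0125
d((30, 8), (22, 23)) = 17.0
d((30, 8), (-24, 4)) = 54.1479
d((30, 8), (-15, 14)) = 45.3982
d((30, 8), (17, 20)) = 17.6918
d((0, -27), (-18, -16)) = 21.095
d((0, -27), (-10, 7)) = 35.4401
d((0, -27), (22, 23)) = 54.626
d((0, -27), (-24, 4)) = 39.2046
d((0, -27), (-15, 14)) = 43.6578
d((0, -27), (17, 20)) = 49.98
d((-18, -16), (-10, 7)) = 24.3516
d((-18, -16), (22, 23)) = 55.8659
d((-18, -16), (-24, 4)) = 20.8806
d((-18, -16), (-15, 14)) = 30.1496
d((-18, -16), (17, 20)) = 50.2096
d((-10, 7), (22, 23)) = 35.7771
d((-10, 7), (-24, 4)) = 14.3178
d((-10, 7), (-15, 14)) = 8.6023
d((-10, 7), (17, 20)) = 29.9666
d((22, 23), (-24, 4)) = 49.7695
d((22, 23), (-15, 14)) = 38.0789
d((22, 23), (17, 20)) = 5.831 <-- minimum
d((-24, 4), (-15, 14)) = 13.4536
d((-24, 4), (17, 20)) = 44.0114
d((-15, 14), (17, 20)) = 32.5576

Closest pair: (22, 23) and (17, 20) with distance 5.831

The closest pair is (22, 23) and (17, 20) with Euclidean distance 5.831. For 9 points, brute-force pairwise comparison is shown above. For large n, the divide-and-conquer algorithm (sort by x, recurse on halves, check the dividing strip) achieves O(n log n).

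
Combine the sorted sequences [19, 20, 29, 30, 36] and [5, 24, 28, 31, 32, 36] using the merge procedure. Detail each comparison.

Merging process:

Compare 19 vs 5: take 5 from right. Merged: [5]
Compare 19 vs 24: take 19 from left. Merged: [5, 19]
Compare 20 vs 24: take 20 from left. Merged: [5, 19, 20]
Compare 29 vs 24: take 24 from right. Merged: [5, 19, 20, 24]
Compare 29 vs 28: take 28 from right. Merged: [5, 19, 20, 24, 28]
Compare 29 vs 31: take 29 from left. Merged: [5, 19, 20, 24, 28, 29]
Compare 30 vs 31: take 30 from left. Merged: [5, 19, 20, 24, 28, 29, 30]
Compare 36 vs 31: take 31 from right. Merged: [5, 19, 20, 24, 28, 29, 30, 31]
Compare 36 vs 32: take 32 from right. Merged: [5, 19, 20, 24, 28, 29, 30, 31, 32]
Compare 36 vs 36: take 36 from left. Merged: [5, 19, 20, 24, 28, 29, 30, 31, 32, 36]
Append remaining from right: [36]. Merged: [5, 19, 20, 24, 28, 29, 30, 31, 32, 36, 36]

Final merged array: [5, 19, 20, 24, 28, 29, 30, 31, 32, 36, 36]
Total comparisons: 10

The merged array is [5, 19, 20, 24, 28, 29, 30, 31, 32, 36, 36], requiring 10 comparisons. The merge step runs in O(n) time where n is the total number of elements.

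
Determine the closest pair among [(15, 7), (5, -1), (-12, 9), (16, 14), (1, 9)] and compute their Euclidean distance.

Computing all pairwise distances among 5 points:

d((15, 7), (5, -1)) = 12.8062
d((15, 7), (-12, 9)) = 27.074
d((15, 7), (16, 14)) = 7.0711 <-- minimum
d((15, 7), (1, 9)) = 14.1421
d((5, -1), (-12, 9)) = 19.7231
d((5, -1), (16, 14)) = 18.6011
d((5, -1), (1, 9)) = 10.7703
d((-12, 9), (16, 14)) = 28.4429
d((-12, 9), (1, 9)) = 13.0
d((16, 14), (1, 9)) = 15.8114

Closest pair: (15, 7) and (16, 14) with distance 7.0711

The closest pair is (15, 7) and (16, 14) with Euclidean distance 7.0711. For 5 points, brute-force pairwise comparison is shown above. For large n, the divide-and-conquer algorithm (sort by x, recurse on halves, check the dividing strip) achieves O(n log n).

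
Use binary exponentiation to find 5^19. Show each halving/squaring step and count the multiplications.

Computing 5^19 by squaring (build up from 5^1; each line after the first costs one multiplication):

5^1 = 5
5^2 = (5^1)^2 = 5^2 = 25
5^4 = (5^2)^2 = 25^2 = 625
5^8 = (5^4)^2 = 625^2 = 390625
5^9 = 5 * 5^8 = 5 * 390625 = 1953125
5^18 = (5^9)^2 = 1953125^2 = 3814697265625
5^19 = 5 * 5^18 = 5 * 3814697265625 = 19073486328125

Result: 19073486328125
Multiplications needed: 6 (6 lines after 5^1)

5^19 = 19073486328125. Using exponentiation by squaring, this requires 6 multiplications. The key idea: if the exponent is even, square the half-power; if odd, multiply by the base once.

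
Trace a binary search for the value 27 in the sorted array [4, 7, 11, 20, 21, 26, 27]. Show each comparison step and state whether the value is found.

Binary search for 27 in [4, 7, 11, 20, 21, 26, 27]:

lo=0, hi=6, mid=3, arr[mid]=20 -> 20 < 27, search right half
lo=4, hi=6, mid=5, arr[mid]=26 -> 26 < 27, search right half
lo=6, hi=6, mid=6, arr[mid]=27 -> Found target at index 6!

Binary search finds 27 at index 6 after 3 comparisons. The search repeatedly halves the search space by comparing with the middle element.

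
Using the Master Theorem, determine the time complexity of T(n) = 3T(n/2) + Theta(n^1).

Master Theorem for T(n) = 3T(n/2) + O(n^1):

a = 3, b = 2, c = 1
log_b(a) = log_2(3) = 1.5850

Case 1: c = 1 < log_2(3) = 1.5850
T(n) = O(n^(log_2 3))

For T(n) = 3T(n/2) + O(n^1): log_2(3) = 1.5850. This is Case 1 of the Master Theorem (c < log_b(a), work dominated by leaves), giving O(n^(log_2 3)).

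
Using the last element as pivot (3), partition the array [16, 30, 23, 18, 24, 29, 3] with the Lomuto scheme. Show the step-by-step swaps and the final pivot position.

Lomuto partition with pivot = 3:

Initial array: [16, 30, 23, 18, 24, 29, 3]

arr[0]=16 > 3: no swap
arr[1]=30 > 3: no swap
arr[2]=23 > 3: no swap
arr[3]=18 > 3: no swap
arr[4]=24 > 3: no swap
arr[5]=29 > 3: no swap

Place pivot at position 0: [3, 30, 23, 18, 24, 29, 16]
Pivot position: 0

After partitioning with pivot 3, the array becomes [3, 30, 23, 18, 24, 29, 16]. The pivot is placed at index 0. All elements to the left of the pivot are <= 3, and all elements to the right are > 3.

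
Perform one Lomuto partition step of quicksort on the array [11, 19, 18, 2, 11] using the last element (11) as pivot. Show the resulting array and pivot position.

Lomuto partition with pivot = 11:

Initial array: [11, 19, 18, 2, 11]

arr[0]=11 <= 11: swap with position 0, array becomes [11, 19, 18, 2, 11]
arr[1]=19 > 11: no swap
arr[2]=18 > 11: no swap
arr[3]=2 <= 11: swap with position 1, array becomes [11, 2, 18, 19, 11]

Place pivot at position 2: [11, 2, 11, 19, 18]
Pivot position: 2

After partitioning with pivot 11, the array becomes [11, 2, 11, 19, 18]. The pivot is placed at index 2. All elements to the left of the pivot are <= 11, and all elements to the right are > 11.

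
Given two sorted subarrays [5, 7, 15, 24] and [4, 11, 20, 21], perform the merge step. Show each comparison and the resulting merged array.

Merging process:

Compare 5 vs 4: take 4 from right. Merged: [4]
Compare 5 vs 11: take 5 from left. Merged: [4, 5]
Compare 7 vs 11: take 7 from left. Merged: [4, 5, 7]
Compare 15 vs 11: take 11 from right. Merged: [4, 5, 7, 11]
Compare 15 vs 20: take 15 from left. Merged: [4, 5, 7, 11, 15]
Compare 24 vs 20: take 20 from right. Merged: [4, 5, 7, 11, 15, 20]
Compare 24 vs 21: take 21 from right. Merged: [4, 5, 7, 11, 15, 20, 21]
Append remaining from left: [24]. Merged: [4, 5, 7, 11, 15, 20, 21, 24]

Final merged array: [4, 5, 7, 11, 15, 20, 21, 24]
Total comparisons: 7

The merged array is [4, 5, 7, 11, 15, 20, 21, 24], requiring 7 comparisons. The merge step runs in O(n) time where n is the total number of elements.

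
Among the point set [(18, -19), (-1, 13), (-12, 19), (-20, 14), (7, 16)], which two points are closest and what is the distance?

Computing all pairwise distances among 5 points:

d((18, -19), (-1, 13)) = 37.2156
d((18, -19), (-12, 19)) = 48.4149
d((18, -19), (-20, 14)) = 50.3289
d((18, -19), (7, 16)) = 36.6879
d((-1, 13), (-12, 19)) = 12.53
d((-1, 13), (-20, 14)) = 19.0263
d((-1, 13), (7, 16)) = 8.544 <-- minimum
d((-12, 19), (-20, 14)) = 9.434
d((-12, 19), (7, 16)) = 19.2354
d((-20, 14), (7, 16)) = 27.074

Closest pair: (-1, 13) and (7, 16) with distance 8.544

The closest pair is (-1, 13) and (7, 16) with Euclidean distance 8.544. For 5 points, brute-force pairwise comparison is shown above. For large n, the divide-and-conquer algorithm (sort by x, recurse on halves, check the dividing strip) achieves O(n log n).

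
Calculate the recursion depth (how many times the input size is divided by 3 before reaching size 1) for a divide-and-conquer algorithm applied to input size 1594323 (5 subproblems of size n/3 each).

For divide and conquer with division factor 3:

Problem sizes at each level:
Level 0: 1594323
Level 1: 531441
Level 2: 177147
Level 3: 59049
Level 4: 19683
Level 5: 6561
Level 6: 2187
Level 7: 729
Level 8: 243
Level 9: 81
Level 10: 27
Level 11: 9
Level 12: 3
Level 13: 1

The root is level 0 and the size-1 base case is level 13 (the tree spans levels 0 through 13, i.e. 14 levels counting the root), so the depth is the number of divisions: log_3(1594323) = 13

The recursion tree depth is log_3(1594323) = 13. At each level, the problem size is divided by 3, so it takes 13 divisions to reduce to a base case of size 1. The algorithm makes 5 recursive calls at each level.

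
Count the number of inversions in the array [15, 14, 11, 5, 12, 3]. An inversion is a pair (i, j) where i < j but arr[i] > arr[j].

Finding inversions in [15, 14, 11, 5, 12, 3]:

(0, 1): arr[0]=15 > arr[1]=14
(0, 2): arr[0]=15 > arr[2]=11
(0, 3): arr[0]=15 > arr[3]=5
(0, 4): arr[0]=15 > arr[4]=12
(0, 5): arr[0]=15 > arr[5]=3
(1, 2): arr[1]=14 > arr[2]=11
(1, 3): arr[1]=14 > arr[3]=5
(1, 4): arr[1]=14 > arr[4]=12
(1, 5): arr[1]=14 > arr[5]=3
(2, 3): arr[2]=11 > arr[3]=5
(2, 5): arr[2]=11 > arr[5]=3
(3, 5): arr[3]=5 > arr[5]=3
(4, 5): arr[4]=12 > arr[5]=3

Total inversions: 13

The array has 13 inversion(s): (0,1), (0,2), (0,3), (0,4), (0,5), (1,2), (1,3), (1,4), (1,5), (2,3), (2,5), (3,5), (4,5). Each pair (i,j) satisfies i < j and arr[i] > arr[j].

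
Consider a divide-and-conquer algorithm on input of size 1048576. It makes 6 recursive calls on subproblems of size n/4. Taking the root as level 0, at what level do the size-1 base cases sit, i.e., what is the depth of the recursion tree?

For divide and conquer with division factor 4:

Problem sizes at each level:
Level 0: 1048576
Level 1: 262144
Level 2: 65536
Level 3: 16384
Level 4: 4096
Level 5: 1024
Level 6: 256
Level 7: 64
Level 8: 16
Level 9: 4
Level 10: 1

The root is level 0 and the size-1 base case is level 10 (the tree spans levels 0 through 10, i.e. 11 levels counting the root), so the depth is the number of divisions: log_4(1048576) = 10

The recursion tree depth is log_4(1048576) = 10. At each level, the problem size is divided by 4, so it takes 10 divisions to reduce to a base case of size 1. The algorithm makes 6 recursive calls at each level.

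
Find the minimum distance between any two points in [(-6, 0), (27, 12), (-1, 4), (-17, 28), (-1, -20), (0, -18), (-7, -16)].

Computing all pairwise distances among 7 points:

d((-6, 0), (27, 12)) = 35.1141
d((-6, 0), (-1, 4)) = 6.4031
d((-6, 0), (-17, 28)) = 30.0832
d((-6, 0), (-1, -20)) = 20.6155
d((-6, 0), (0, -18)) = 18.9737
d((-6, 0), (-7, -16)) = 16.0312
d((27, 12), (-1, 4)) = 29.1204
d((27, 12), (-17, 28)) = 46.8188
d((27, 12), (-1, -20)) = 42.5206
d((27, 12), (0, -18)) = 40.3609
d((27, 12), (-7, -16)) = 44.0454
d((-1, 4), (-17, 28)) = 28.8444
d((-1, 4), (-1, -20)) = 24.0
d((-1, 4), (0, -18)) = 22.0227
d((-1, 4), (-7, -16)) = 20.8806
d((-17, 28), (-1, -20)) = 50.5964
d((-17, 28), (0, -18)) = 49.0408
d((-17, 28), (-7, -16)) = 45.1221
d((-1, -20), (0, -18)) = 2.2361 <-- minimum
d((-1, -20), (-7, -16)) = 7.2111
d((0, -18), (-7, -16)) = 7.2801

Closest pair: (-1, -20) and (0, -18) with distance 2.2361

The closest pair is (-1, -20) and (0, -18) with Euclidean distance 2.2361. For 7 points, brute-force pairwise comparison is shown above. For large n, the divide-and-conquer algorithm (sort by x, recurse on halves, check the dividing strip) achieves O(n log n).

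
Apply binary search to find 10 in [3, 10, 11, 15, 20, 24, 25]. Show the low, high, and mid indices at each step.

Binary search for 10 in [3, 10, 11, 15, 20, 24, 25]:

lo=0, hi=6, mid=3, arr[mid]=15 -> 15 > 10, search left half
lo=0, hi=2, mid=1, arr[mid]=10 -> Found target at index 1!

Binary search finds 10 at index 1 after 2 comparisons. The search repeatedly halves the search space by comparing with the middle element.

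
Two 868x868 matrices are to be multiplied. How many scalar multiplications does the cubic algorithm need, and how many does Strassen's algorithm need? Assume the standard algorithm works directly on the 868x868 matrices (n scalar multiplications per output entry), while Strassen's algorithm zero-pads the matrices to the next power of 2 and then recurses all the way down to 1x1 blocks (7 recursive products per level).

Matrix multiplication for 868x868 matrices:

Strassen's algorithm requires power-of-2 dimensions. Pad 868x868 to 1024x1024 (next power of 2).

Standard algorithm: 868^3 = 653972032 multiplications
Strassen's algorithm: 7^(log2(1024)) = 7^10 = 282475249 multiplications
Savings: 653972032 - 282475249 = 371496783 multiplications

Standard: 653972032 multiplications (868^3). Strassen: 282475249 multiplications (7^10, after padding to 1024x1024). Strassen reduces 8 recursive multiplications to 7 at each level.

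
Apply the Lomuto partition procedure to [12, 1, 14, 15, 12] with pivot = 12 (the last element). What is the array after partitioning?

Lomuto partition with pivot = 12:

Initial array: [12, 1, 14, 15, 12]

arr[0]=12 <= 12: swap with position 0, array becomes [12, 1, 14, 15, 12]
arr[1]=1 <= 12: swap with position 1, array becomes [12, 1, 14, 15, 12]
arr[2]=14 > 12: no swap
arr[3]=15 > 12: no swap

Place pivot at position 2: [12, 1, 12, 15, 14]
Pivot position: 2

After partitioning with pivot 12, the array becomes [12, 1, 12, 15, 14]. The pivot is placed at index 2. All elements to the left of the pivot are <= 12, and all elements to the right are > 12.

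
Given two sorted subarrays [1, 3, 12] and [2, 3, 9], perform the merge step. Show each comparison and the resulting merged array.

Merging process:

Compare 1 vs 2: take 1 from left. Merged: [1]
Compare 3 vs 2: take 2 from right. Merged: [1, 2]
Compare 3 vs 3: take 3 from left. Merged: [1, 2, 3]
Compare 12 vs 3: take 3 from right. Merged: [1, 2, 3, 3]
Compare 12 vs 9: take 9 from right. Merged: [1, 2, 3, 3, 9]
Append remaining from left: [12]. Merged: [1, 2, 3, 3, 9, 12]

Final merged array: [1, 2, 3, 3, 9, 12]
Total comparisons: 5

The merged array is [1, 2, 3, 3, 9, 12], requiring 5 comparisons. The merge step runs in O(n) time where n is the total number of elements.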